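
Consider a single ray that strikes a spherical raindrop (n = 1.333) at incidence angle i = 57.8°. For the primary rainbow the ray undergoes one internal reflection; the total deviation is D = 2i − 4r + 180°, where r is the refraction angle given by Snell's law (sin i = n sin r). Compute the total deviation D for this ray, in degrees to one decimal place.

sin r = sin 57.8° / 1.333 = 0.8462/1.333 = 0.6348; r = 39.41°.
D = 2·57.8° − 4·39.41° + 180° = 115.60° − 157.62° + 180° = 137.98°.

138.0°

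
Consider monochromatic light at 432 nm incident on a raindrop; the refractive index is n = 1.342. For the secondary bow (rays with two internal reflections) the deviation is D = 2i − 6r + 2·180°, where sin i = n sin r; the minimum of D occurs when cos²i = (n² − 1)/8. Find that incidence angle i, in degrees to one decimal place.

cos²i = (1.342² − 1)/8 = (1.80096 − 1)/8 = 0.10012.
cos i = 0.31642, so i = 71.554°.

71.6°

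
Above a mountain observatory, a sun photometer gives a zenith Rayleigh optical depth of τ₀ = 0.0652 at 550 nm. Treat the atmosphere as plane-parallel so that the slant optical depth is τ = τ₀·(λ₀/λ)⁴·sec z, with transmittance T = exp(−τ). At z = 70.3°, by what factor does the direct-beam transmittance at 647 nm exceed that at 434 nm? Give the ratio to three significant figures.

Airmass: sec 70.3° = 2.9665.
τ(647 nm) = 0.0652 × (550/647)⁴ × 2.9665 = 0.0652 × 0.5222 × 2.9665 = 0.1010.
τ(434 nm) = 0.0652 × (550/434)⁴ × 2.9665 = 0.0652 × 2.5792 × 2.9665 = 0.4989.
T(647)/T(434) = exp(τ_B − τ_A) = exp(0.3979) = 1.4886.

1.49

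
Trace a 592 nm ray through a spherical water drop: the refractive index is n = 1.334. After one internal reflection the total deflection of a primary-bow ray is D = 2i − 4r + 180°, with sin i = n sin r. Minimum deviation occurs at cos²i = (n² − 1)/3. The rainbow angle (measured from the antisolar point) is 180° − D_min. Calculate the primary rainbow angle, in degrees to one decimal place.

cos²i = (1.77956 − 1)/3 = 0.25985; i = arccos(0.50976) = 59.352°.
sin r = sin 59.352°/1.334 = 0.64492; r = 40.159°.
D_min = 2·59.352° − 4·40.159° + 180° = 138.067°.
Rainbow angle = 180° − D_min = 41.933°.

41.9°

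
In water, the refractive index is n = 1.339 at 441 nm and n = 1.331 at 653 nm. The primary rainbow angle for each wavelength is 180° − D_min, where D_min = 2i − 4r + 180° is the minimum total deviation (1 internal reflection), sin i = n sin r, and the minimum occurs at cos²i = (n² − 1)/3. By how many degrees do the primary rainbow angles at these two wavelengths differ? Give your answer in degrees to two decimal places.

At 441 nm (n = 1.339): cos²i = 0.26431 → i = 59.062°, r = 39.834°, D_min = 138.786°, rainbow angle = 41.214°.
At 653 nm (n = 1.331): cos²i = 0.25719 → i = 59.527°, r = 40.356°, D_min = 137.630°, rainbow angle = 42.370°.
Angular width = |41.214° − 42.370°| = 1.156°.

1.16°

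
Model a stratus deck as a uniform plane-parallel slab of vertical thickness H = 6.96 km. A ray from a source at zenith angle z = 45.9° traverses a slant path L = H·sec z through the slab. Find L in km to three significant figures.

10.0 km

sec z = 1/cos 45.9° = 1.4370.
L = 6.96 × 1.4370 = 10.001 km.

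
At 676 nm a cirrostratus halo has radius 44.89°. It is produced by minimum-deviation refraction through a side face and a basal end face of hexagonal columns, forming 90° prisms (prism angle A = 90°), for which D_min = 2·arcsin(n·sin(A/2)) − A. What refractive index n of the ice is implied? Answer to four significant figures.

1.306

Rearranging: n = sin((D_min + A)/2) / sin(A/2).
(D_min + A)/2 = (44.89° + 90°)/2 = 67.445°.
n = sin 67.445° / sin 45° = 0.9235 / 0.7071 = 1.3060.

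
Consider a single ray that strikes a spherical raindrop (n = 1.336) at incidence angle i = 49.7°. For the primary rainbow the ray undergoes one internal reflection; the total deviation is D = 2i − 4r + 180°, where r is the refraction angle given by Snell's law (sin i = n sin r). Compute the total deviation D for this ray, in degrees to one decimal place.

sin r = sin 49.7° / 1.336 = 0.7627/1.336 = 0.5709; r = 34.81°.
D = 2·49.7° − 4·34.81° + 180° = 99.40° − 139.24° + 180° = 140.16°.

140.2°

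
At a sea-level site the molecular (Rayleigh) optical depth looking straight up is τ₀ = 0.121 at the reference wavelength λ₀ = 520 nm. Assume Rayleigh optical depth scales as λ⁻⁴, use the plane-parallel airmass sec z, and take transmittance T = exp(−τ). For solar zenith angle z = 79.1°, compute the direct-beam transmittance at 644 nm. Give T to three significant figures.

sec 79.1° = 5.2883.
τ = 0.121 × (520/644)⁴ × 5.2883 = 0.121 × 0.4251 × 5.2883 = 0.2720.
T = exp(−0.2720) = 0.7619.

0.762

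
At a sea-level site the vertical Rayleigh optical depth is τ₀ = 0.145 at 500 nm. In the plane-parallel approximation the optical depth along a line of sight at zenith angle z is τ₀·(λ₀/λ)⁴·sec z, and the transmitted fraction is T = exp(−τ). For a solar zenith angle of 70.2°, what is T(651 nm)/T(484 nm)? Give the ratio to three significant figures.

Airmass: sec 70.2° = 2.9521.
τ(651 nm) = 0.145 × (500/651)⁴ × 2.9521 = 0.145 × 0.3480 × 2.9521 = 0.1490.
τ(484 nm) = 0.145 × (500/484)⁴ × 2.9521 = 0.145 × 1.1389 × 2.9521 = 0.4875.
T(651)/T(484) = exp(τ_B − τ_A) = exp(0.3386) = 1.4029.

1.40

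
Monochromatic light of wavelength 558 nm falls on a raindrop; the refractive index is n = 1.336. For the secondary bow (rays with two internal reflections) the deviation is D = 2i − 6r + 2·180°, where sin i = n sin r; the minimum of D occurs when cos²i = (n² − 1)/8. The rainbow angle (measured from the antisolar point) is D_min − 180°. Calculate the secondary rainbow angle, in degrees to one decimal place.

cos²i = (1.78490 − 1)/8 = 0.09811; i = arccos(0.31323) = 71.746°.
sin r = sin 71.746°/1.336 = 0.71084; r = 45.303°.
D_min = 2·71.746° − 6·45.303° + 360° = 231.674°.
Rainbow angle = D_min − 180° = 51.674°.

51.7°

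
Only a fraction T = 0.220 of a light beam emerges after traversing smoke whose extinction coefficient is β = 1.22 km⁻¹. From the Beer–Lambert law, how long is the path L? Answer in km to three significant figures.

1.24 km

Beer–Lambert: T = exp(−βL) ⇒ L = −ln(T)/β = −ln(0.220)/1.22 = 1.5141/1.22 = 1.241 km.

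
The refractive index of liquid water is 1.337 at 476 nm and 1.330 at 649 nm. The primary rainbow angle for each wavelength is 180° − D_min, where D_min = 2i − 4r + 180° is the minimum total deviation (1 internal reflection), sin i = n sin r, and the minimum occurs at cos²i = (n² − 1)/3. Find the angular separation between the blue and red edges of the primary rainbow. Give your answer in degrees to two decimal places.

At 476 nm (n = 1.337): cos²i = 0.26252 → i = 59.178°, r = 39.964°, D_min = 138.500°, rainbow angle = 41.500°.
At 649 nm (n = 1.330): cos²i = 0.25630 → i = 59.585°, r = 40.422°, D_min = 137.484°, rainbow angle = 42.516°.
Angular width = |41.500° − 42.516°| = 1.016°.

1.02°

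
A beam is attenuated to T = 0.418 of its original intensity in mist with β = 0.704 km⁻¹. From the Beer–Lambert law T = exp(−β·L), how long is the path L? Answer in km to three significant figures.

Beer–Lambert: T = exp(−βL) ⇒ L = −ln(T)/β = −ln(0.418)/0.704 = 0.8723/0.704 = 1.239 km.

1.24 km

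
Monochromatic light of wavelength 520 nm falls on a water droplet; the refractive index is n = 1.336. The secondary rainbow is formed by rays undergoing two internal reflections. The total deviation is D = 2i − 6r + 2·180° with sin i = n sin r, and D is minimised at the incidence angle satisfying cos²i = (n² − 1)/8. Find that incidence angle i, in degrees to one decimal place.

cos²i = (1.336² − 1)/8 = (1.78490 − 1)/8 = 0.09811.
cos i = 0.31323, so i = 71.746°.

71.7°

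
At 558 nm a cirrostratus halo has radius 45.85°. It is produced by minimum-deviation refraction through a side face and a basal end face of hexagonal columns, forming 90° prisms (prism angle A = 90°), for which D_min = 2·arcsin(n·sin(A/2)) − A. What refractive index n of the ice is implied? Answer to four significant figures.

1.311

Rearranging: n = sin((D_min + A)/2) / sin(A/2).
(D_min + A)/2 = (45.85° + 90°)/2 = 67.925°.
n = sin 67.925° / sin 45° = 0.9267 / 0.7071 = 1.3105.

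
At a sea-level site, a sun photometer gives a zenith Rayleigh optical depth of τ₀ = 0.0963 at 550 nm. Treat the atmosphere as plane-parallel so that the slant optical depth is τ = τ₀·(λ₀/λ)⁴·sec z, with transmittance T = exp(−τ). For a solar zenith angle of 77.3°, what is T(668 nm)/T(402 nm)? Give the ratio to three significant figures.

Airmass: sec 77.3° = 4.5486.
τ(668 nm) = 0.0963 × (550/668)⁴ × 4.5486 = 0.0963 × 0.4596 × 4.5486 = 0.2013.
τ(402 nm) = 0.0963 × (550/402)⁴ × 4.5486 = 0.0963 × 3.5039 × 4.5486 = 1.5348.
T(668)/T(402) = exp(τ_B − τ_A) = exp(1.3335) = 3.7943.

3.79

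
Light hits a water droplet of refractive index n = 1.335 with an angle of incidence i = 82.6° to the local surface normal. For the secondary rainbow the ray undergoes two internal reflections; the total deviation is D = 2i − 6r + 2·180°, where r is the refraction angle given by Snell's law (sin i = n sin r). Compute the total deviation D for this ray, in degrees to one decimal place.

237.4°

sin r = sin 82.6° / 1.335 = 0.9917/1.335 = 0.7428; r = 47.97°.
D = 2·82.6° − 6·47.97° + 2·180° = 165.20° − 287.84° + 360° = 237.36°.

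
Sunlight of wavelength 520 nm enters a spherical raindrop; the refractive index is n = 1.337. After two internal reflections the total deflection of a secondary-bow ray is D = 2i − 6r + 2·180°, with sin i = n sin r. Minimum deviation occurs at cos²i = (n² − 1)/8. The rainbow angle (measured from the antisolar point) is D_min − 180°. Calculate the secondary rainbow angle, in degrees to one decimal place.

51.9°

cos²i = (1.78757 − 1)/8 = 0.09845; i = arccos(0.31376) = 71.714°.
sin r = sin 71.714°/1.337 = 0.71017; r = 45.249°.
D_min = 2·71.714° − 6·45.249° + 360° = 231.934°.
Rainbow angle = D_min − 180° = 51.934°.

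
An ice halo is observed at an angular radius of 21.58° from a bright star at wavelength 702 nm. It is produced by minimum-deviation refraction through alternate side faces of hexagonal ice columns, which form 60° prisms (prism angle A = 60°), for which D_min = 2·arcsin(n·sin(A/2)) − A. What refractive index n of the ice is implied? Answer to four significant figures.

Rearranging: n = sin((D_min + A)/2) / sin(A/2).
(D_min + A)/2 = (21.58° + 60°)/2 = 40.790°.
n = sin 40.790° / sin 30° = 0.6533 / 0.5000 = 1.3066.

1.307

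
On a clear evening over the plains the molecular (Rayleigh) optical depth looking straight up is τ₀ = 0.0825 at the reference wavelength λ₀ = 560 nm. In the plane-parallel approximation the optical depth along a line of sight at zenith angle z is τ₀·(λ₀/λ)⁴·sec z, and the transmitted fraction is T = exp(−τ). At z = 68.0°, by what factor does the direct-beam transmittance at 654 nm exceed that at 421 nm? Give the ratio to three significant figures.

Airmass: sec 68.0° = 2.6695.
τ(654 nm) = 0.0825 × (560/654)⁴ × 2.6695 = 0.0825 × 0.5376 × 2.6695 = 0.1184.
τ(421 nm) = 0.0825 × (560/421)⁴ × 2.6695 = 0.0825 × 3.1306 × 2.6695 = 0.6894.
T(654)/T(421) = exp(τ_B − τ_A) = exp(0.5711) = 1.7701.

1.77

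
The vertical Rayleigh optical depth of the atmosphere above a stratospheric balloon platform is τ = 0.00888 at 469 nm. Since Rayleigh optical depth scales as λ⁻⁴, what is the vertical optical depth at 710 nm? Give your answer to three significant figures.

τ(710 nm) = τ(469 nm) × (469/710)⁴ = 0.00888 × (0.6606)⁴ = 0.00888 × 0.1904 = 0.0017.

0.00169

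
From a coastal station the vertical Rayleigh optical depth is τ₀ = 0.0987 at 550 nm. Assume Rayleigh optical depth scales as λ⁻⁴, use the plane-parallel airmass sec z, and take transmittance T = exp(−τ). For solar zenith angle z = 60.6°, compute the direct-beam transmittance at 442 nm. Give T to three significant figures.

sec 60.6° = 2.0371.
τ = 0.0987 × (550/442)⁴ × 2.0371 = 0.0987 × 2.3975 × 2.0371 = 0.4820.
T = exp(−0.4820) = 0.6175.

0.618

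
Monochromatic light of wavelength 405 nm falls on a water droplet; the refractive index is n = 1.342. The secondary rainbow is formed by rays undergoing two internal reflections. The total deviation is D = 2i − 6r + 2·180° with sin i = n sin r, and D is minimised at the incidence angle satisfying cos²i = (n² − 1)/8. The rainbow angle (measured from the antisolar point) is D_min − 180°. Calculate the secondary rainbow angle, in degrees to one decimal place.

53.2°

cos²i = (1.80096 − 1)/8 = 0.10012; i = arccos(0.31642) = 71.554°.
sin r = sin 71.554°/1.342 = 0.70687; r = 44.981°.
D_min = 2·71.554° − 6·44.981° + 360° = 233.222°.
Rainbow angle = D_min − 180° = 53.222°.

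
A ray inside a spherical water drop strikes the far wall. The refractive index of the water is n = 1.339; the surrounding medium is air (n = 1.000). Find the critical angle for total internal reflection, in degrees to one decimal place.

48.3°

sin θ_c = n_air / n = 1.000 / 1.339 = 0.7468.
θ_c = arcsin(0.7468) = 48.32°.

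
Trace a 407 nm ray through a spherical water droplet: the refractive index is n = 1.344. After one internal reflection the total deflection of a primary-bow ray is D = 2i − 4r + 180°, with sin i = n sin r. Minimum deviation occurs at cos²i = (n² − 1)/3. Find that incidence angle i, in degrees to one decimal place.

cos²i = (1.344² − 1)/3 = (1.80634 − 1)/3 = 0.26878.
cos i = 0.51844, so i = 58.772°.

58.8°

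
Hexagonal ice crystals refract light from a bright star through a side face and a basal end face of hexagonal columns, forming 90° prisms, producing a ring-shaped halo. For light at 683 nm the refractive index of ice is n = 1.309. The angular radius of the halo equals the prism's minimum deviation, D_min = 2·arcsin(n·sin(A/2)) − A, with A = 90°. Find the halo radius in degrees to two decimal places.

n·sin(A/2) = 1.309 × sin 45° = 1.309 × 0.7071 = 0.9256.
D_min = 2·arcsin(0.9256) − 90° = 2 × 67.759° − 90° = 45.519°.

45.52°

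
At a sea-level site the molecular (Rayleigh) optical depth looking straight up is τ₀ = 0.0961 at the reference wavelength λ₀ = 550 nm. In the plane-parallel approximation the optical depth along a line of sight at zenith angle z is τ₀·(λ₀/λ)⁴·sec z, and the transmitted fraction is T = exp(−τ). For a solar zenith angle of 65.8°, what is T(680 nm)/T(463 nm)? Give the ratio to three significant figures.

Airmass: sec 65.8° = 2.4395.
τ(680 nm) = 0.0961 × (550/680)⁴ × 2.4395 = 0.0961 × 0.4280 × 2.4395 = 0.1003.
τ(463 nm) = 0.0961 × (550/463)⁴ × 2.4395 = 0.0961 × 1.9913 × 2.4395 = 0.4668.
T(680)/T(463) = exp(τ_B − τ_A) = exp(0.3665) = 1.4427.

1.44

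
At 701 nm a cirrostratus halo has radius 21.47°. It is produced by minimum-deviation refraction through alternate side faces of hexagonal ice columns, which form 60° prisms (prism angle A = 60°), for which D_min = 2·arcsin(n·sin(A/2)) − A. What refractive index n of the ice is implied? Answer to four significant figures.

1.305

Rearranging: n = sin((D_min + A)/2) / sin(A/2).
(D_min + A)/2 = (21.47° + 60°)/2 = 40.735°.
n = sin 40.735° / sin 30° = 0.6526 / 0.5000 = 1.3051.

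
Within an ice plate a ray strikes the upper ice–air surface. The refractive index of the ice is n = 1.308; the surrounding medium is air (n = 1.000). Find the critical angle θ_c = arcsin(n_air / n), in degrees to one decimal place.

sin θ_c = n_air / n = 1.000 / 1.308 = 0.7645.
θ_c = arcsin(0.7645) = 49.86°.

49.9°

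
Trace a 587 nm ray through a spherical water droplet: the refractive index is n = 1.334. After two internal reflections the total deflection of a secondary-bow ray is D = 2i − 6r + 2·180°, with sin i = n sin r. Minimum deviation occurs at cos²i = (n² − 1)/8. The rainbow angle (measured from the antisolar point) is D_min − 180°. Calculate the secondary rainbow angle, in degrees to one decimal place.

cos²i = (1.77956 − 1)/8 = 0.09744; i = arccos(0.31216) = 71.810°.
sin r = sin 71.810°/1.334 = 0.71217; r = 45.411°.
D_min = 2·71.810° − 6·45.411° + 360° = 231.153°.
Rainbow angle = D_min − 180° = 51.153°.

51.2°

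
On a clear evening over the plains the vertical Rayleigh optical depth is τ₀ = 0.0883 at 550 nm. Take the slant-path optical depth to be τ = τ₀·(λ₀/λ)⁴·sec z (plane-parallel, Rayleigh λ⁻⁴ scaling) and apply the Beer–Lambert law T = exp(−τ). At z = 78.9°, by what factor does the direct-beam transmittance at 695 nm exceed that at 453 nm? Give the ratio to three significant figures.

Airmass: sec 78.9° = 5.1942.
τ(695 nm) = 0.0883 × (550/695)⁴ × 5.1942 = 0.0883 × 0.3922 × 5.1942 = 0.1799.
τ(453 nm) = 0.0883 × (550/453)⁴ × 5.1942 = 0.0883 × 2.1730 × 5.1942 = 0.9966.
T(695)/T(453) = exp(τ_B − τ_A) = exp(0.8168) = 2.2631.

2.26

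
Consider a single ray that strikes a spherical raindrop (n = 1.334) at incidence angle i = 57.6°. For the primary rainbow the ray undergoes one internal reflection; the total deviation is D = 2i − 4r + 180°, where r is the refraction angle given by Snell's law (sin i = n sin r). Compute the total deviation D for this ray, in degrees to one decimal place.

138.1°

sin r = sin 57.6° / 1.334 = 0.8443/1.334 = 0.6329; r = 39.27°.
D = 2·57.6° − 4·39.27° + 180° = 115.20° − 157.07° + 180° = 138.13°.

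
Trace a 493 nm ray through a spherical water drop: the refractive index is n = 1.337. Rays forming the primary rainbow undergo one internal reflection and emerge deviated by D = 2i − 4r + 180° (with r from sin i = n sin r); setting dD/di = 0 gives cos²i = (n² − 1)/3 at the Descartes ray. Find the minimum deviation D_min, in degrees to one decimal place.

138.5°

cos²i = (1.78757 − 1)/3 = 0.26252; i = arccos(0.51237) = 59.178°.
sin r = sin 59.178°/1.337 = 0.64231; r = 39.964°.
D_min = 2·59.178° − 4·39.964° + 180° = 138.500°.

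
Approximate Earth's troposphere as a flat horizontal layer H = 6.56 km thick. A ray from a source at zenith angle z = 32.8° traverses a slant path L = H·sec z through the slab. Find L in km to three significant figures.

sec z = 1/cos 32.8° = 1.1897.
L = 6.56 × 1.1897 = 7.804 km.

7.80 km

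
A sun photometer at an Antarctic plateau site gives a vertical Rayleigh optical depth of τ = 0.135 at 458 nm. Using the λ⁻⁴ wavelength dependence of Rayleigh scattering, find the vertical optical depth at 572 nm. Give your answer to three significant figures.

τ(572 nm) = τ(458 nm) × (458/572)⁴ = 0.135 × (0.8007)⁴ = 0.135 × 0.4110 = 0.0555.

0.0555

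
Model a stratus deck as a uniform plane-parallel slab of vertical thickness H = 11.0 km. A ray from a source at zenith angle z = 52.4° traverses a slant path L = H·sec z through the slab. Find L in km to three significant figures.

18.0 km

sec z = 1/cos 52.4° = 1.6390.
L = 11.0 × 1.6390 = 18.028 km.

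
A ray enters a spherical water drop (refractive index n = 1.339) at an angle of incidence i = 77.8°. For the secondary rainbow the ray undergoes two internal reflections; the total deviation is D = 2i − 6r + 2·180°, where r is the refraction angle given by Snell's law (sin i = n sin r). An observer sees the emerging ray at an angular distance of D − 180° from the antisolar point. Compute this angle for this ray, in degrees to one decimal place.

sin r = sin 77.8° / 1.339 = 0.9774/1.339 = 0.7300; r = 46.88°.
D = 2·77.8° − 6·46.88° + 2·180° = 155.60° − 281.30° + 360° = 234.30°.
Angle from antisolar point = D − 180° = 54.30°.

54.3°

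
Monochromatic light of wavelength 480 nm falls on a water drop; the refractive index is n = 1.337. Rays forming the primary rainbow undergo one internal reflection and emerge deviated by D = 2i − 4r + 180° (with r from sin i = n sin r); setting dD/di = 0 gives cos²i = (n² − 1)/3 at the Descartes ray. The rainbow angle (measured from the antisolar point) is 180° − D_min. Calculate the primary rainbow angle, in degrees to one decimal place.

41.5°

cos²i = (1.78757 − 1)/3 = 0.26252; i = arccos(0.51237) = 59.178°.
sin r = sin 59.178°/1.337 = 0.64231; r = 39.964°.
D_min = 2·59.178° − 4·39.964° + 180° = 138.500°.
Rainbow angle = 180° − D_min = 41.500°.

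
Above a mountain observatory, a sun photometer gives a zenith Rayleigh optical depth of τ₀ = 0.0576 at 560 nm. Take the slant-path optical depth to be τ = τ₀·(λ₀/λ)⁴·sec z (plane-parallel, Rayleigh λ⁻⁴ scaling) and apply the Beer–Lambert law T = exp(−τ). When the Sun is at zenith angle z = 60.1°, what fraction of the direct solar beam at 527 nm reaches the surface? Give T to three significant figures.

sec 60.1° = 2.0061.
τ = 0.0576 × (560/527)⁴ × 2.0061 = 0.0576 × 1.2750 × 2.0061 = 0.1473.
T = exp(−0.1473) = 0.8630.

0.863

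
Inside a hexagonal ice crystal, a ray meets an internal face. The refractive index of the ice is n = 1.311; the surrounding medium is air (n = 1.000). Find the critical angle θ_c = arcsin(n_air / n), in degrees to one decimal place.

49.7°

sin θ_c = n_air / n = 1.000 / 1.311 = 0.7628.
θ_c = arcsin(0.7628) = 49.71°.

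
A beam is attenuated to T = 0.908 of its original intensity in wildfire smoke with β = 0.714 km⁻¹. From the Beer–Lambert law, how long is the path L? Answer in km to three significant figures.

0.135 km

Beer–Lambert: T = exp(−βL) ⇒ L = −ln(T)/β = −ln(0.908)/0.714 = 0.0965/0.714 = 0.1352 km.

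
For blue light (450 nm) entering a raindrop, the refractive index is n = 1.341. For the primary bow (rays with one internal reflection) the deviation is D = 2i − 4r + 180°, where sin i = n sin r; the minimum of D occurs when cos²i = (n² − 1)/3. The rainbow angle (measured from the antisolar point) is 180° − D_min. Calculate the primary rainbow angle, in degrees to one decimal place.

cos²i = (1.79828 − 1)/3 = 0.26609; i = arccos(0.51584) = 58.946°.
sin r = sin 58.946°/1.341 = 0.63884; r = 39.705°.
D_min = 2·58.946° − 4·39.705° + 180° = 139.071°.
Rainbow angle = 180° − D_min = 40.929°.

40.9°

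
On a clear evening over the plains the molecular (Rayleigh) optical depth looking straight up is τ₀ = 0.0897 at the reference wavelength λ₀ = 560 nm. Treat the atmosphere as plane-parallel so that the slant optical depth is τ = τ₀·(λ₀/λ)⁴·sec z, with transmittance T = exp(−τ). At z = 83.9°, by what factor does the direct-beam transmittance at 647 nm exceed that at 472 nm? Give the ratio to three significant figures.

3.32

Airmass: sec 83.9° = 9.4105.
τ(647 nm) = 0.0897 × (560/647)⁴ × 9.4105 = 0.0897 × 0.5612 × 9.4105 = 0.4737.
τ(472 nm) = 0.0897 × (560/472)⁴ × 9.4105 = 0.0897 × 1.9815 × 9.4105 = 1.6726.
T(647)/T(472) = exp(τ_B − τ_A) = exp(1.1989) = 3.3163.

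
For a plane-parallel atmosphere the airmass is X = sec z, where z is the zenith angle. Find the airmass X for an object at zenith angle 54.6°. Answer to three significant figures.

1.73

X = sec z = 1/cos 54.6° = 1/0.5793 = 1.7263.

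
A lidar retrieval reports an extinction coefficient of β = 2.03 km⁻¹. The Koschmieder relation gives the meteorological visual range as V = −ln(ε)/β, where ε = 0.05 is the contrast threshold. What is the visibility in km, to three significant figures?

V = −ln(0.05) / 2.03 = 2.996 / 2.03 = 1.4757 km.

1.48 km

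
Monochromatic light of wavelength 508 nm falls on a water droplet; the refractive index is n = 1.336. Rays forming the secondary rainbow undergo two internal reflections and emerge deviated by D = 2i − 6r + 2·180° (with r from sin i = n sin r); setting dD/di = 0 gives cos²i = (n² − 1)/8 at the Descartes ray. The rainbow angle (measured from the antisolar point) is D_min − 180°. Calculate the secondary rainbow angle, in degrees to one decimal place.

51.7°

cos²i = (1.78490 − 1)/8 = 0.09811; i = arccos(0.31323) = 71.746°.
sin r = sin 71.746°/1.336 = 0.71084; r = 45.303°.
D_min = 2·71.746° − 6·45.303° + 360° = 231.674°.
Rainbow angle = D_min − 180° = 51.674°.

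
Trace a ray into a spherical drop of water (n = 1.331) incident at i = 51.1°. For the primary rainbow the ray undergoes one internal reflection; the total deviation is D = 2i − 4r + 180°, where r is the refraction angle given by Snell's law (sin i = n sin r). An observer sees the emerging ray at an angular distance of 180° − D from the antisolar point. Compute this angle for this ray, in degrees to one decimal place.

sin r = sin 51.1° / 1.331 = 0.7782/1.331 = 0.5847; r = 35.78°.
D = 2·51.1° − 4·35.78° + 180° = 102.20° − 143.13° + 180° = 139.07°.
Angle from antisolar point = 180° − D = 40.93°.

40.9°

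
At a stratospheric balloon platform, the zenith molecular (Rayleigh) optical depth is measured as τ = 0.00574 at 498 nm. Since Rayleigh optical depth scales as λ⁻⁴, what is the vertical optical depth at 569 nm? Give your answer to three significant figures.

0.00337

τ(569 nm) = τ(498 nm) × (498/569)⁴ = 0.00574 × (0.8752)⁴ = 0.00574 × 0.5868 = 0.0034.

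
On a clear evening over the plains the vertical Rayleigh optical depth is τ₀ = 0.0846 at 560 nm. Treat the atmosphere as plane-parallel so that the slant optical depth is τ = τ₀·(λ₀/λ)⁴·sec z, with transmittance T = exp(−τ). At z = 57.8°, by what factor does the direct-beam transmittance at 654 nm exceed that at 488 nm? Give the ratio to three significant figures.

Airmass: sec 57.8° = 1.8766.
τ(654 nm) = 0.0846 × (560/654)⁴ × 1.8766 = 0.0846 × 0.5376 × 1.8766 = 0.0853.
τ(488 nm) = 0.0846 × (560/488)⁴ × 1.8766 = 0.0846 × 1.7341 × 1.8766 = 0.2753.
T(654)/T(488) = exp(τ_B − τ_A) = exp(0.1900) = 1.2092.

1.21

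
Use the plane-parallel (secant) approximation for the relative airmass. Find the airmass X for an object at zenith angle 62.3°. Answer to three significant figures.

2.15

X = sec z = 1/cos 62.3° = 1/0.4648 = 2.1513.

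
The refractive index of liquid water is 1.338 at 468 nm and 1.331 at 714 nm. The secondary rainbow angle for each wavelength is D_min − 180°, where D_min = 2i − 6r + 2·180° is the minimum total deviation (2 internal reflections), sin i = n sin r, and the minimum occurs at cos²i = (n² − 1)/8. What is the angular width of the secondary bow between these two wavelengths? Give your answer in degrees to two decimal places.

At 468 nm (n = 1.338): cos²i = 0.09878 → i = 71.682°, r = 45.195°, D_min = 232.193°, rainbow angle = 52.193°.
At 714 nm (n = 1.331): cos²i = 0.09645 → i = 71.907°, r = 45.575°, D_min = 230.365°, rainbow angle = 50.365°.
Angular width = |52.193° − 50.365°| = 1.828°.

1.83°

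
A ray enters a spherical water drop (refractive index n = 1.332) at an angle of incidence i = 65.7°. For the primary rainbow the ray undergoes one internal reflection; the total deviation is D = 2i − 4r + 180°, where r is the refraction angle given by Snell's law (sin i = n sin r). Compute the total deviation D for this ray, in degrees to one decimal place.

sin r = sin 65.7° / 1.332 = 0.9114/1.332 = 0.6842; r = 43.18°.
D = 2·65.7° − 4·43.18° + 180° = 131.40° − 172.70° + 180° = 138.70°.

138.7°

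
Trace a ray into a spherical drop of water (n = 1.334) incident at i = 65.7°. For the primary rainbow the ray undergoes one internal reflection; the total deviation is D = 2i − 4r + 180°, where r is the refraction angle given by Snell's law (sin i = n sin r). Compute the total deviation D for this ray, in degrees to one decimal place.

sin r = sin 65.7° / 1.334 = 0.9114/1.334 = 0.6832; r = 43.10°.
D = 2·65.7° − 4·43.10° + 180° = 131.40° − 172.38° + 180° = 139.02°.

139.0°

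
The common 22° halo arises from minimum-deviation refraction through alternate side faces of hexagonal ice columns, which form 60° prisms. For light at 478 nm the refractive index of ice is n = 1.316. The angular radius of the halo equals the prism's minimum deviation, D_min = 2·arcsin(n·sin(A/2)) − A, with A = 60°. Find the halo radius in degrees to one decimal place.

n·sin(A/2) = 1.316 × sin 30° = 1.316 × 0.5000 = 0.6580.
D_min = 2·arcsin(0.6580) − 60° = 2 × 41.148° − 60° = 22.295°.

22.3°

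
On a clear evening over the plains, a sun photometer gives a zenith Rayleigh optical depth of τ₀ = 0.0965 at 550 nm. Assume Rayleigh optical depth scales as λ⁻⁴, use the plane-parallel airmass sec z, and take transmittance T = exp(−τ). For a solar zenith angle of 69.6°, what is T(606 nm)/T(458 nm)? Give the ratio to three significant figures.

1.47

Airmass: sec 69.6° = 2.8688.
τ(606 nm) = 0.0965 × (550/606)⁴ × 2.8688 = 0.0965 × 0.6785 × 2.8688 = 0.1878.
τ(458 nm) = 0.0965 × (550/458)⁴ × 2.8688 = 0.0965 × 2.0796 × 2.8688 = 0.5757.
T(606)/T(458) = exp(τ_B − τ_A) = exp(0.3879) = 1.4739.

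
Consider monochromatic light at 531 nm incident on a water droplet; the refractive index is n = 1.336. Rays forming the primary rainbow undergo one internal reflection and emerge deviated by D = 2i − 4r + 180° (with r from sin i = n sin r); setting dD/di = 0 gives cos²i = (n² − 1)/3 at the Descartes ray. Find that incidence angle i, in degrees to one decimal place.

59.2°

cos²i = (1.336² − 1)/3 = (1.78490 − 1)/3 = 0.26163.
cos i = 0.51150, so i = 59.236°.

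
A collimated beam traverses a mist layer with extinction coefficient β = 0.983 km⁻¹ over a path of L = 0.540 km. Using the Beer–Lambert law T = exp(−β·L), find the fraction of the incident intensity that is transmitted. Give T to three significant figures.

τ = β·L = 0.983 × 0.540 = 0.5308.
T = exp(−0.5308) = 0.5881.

0.588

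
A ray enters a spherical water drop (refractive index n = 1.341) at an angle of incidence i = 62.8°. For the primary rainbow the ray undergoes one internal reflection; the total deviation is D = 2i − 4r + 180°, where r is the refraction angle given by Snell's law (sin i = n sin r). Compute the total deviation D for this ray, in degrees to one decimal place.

139.4°

sin r = sin 62.8° / 1.341 = 0.8894/1.341 = 0.6632; r = 41.55°.
D = 2·62.8° − 4·41.55° + 180° = 125.60° − 166.19° + 180° = 139.41°.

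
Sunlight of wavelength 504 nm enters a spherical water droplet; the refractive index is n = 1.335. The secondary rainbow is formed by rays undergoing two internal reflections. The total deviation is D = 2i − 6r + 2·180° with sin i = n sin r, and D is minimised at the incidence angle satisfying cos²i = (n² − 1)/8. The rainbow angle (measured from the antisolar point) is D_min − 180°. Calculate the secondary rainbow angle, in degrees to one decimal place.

51.4°

cos²i = (1.78222 − 1)/8 = 0.09778; i = arccos(0.31269) = 71.778°.
sin r = sin 71.778°/1.335 = 0.71150; r = 45.357°.
D_min = 2·71.778° − 6·45.357° + 360° = 231.414°.
Rainbow angle = D_min − 180° = 51.414°.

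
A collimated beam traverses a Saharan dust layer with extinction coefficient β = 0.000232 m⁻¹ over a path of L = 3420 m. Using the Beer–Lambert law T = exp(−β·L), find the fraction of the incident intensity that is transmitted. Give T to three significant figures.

0.452

τ = β·L = 0.000232 × 3420 = 0.7934.
T = exp(−0.7934) = 0.4523.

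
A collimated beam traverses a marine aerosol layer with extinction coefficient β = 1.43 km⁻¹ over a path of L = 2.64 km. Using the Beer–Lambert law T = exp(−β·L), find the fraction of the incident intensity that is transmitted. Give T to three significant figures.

0.0229

τ = β·L = 1.43 × 2.64 = 3.7752.
T = exp(−3.7752) = 0.0229.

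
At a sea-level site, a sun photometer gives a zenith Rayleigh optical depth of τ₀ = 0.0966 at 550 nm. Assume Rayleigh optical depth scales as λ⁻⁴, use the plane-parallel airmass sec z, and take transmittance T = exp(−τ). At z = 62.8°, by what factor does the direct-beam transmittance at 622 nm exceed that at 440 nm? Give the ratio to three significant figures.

1.47

Airmass: sec 62.8° = 2.1877.
τ(622 nm) = 0.0966 × (550/622)⁴ × 2.1877 = 0.0966 × 0.6113 × 2.1877 = 0.1292.
τ(440 nm) = 0.0966 × (550/440)⁴ × 2.1877 = 0.0966 × 2.4414 × 2.1877 = 0.5160.
T(622)/T(440) = exp(τ_B − τ_A) = exp(0.3868) = 1.4722.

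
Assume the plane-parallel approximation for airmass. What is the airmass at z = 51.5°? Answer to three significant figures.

X = sec z = 1/cos 51.5° = 1/0.6225 = 1.6064.

1.61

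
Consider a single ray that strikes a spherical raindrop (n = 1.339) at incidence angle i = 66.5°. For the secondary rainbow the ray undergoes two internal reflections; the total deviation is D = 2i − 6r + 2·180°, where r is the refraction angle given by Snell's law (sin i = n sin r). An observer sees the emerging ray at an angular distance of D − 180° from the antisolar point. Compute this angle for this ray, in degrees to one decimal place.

sin r = sin 66.5° / 1.339 = 0.9171/1.339 = 0.6849; r = 43.23°.
D = 2·66.5° − 6·43.23° + 2·180° = 133.00° − 259.36° + 360° = 233.64°.
Angle from antisolar point = D − 180° = 53.64°.

53.6°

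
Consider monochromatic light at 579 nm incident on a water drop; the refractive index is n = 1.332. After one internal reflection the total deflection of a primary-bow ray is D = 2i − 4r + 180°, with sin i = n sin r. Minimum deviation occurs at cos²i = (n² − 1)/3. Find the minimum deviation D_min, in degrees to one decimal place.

cos²i = (1.77422 − 1)/3 = 0.25807; i = arccos(0.50801) = 59.469°.
sin r = sin 59.469°/1.332 = 0.64666; r = 40.290°.
D_min = 2·59.469° − 4·40.290° + 180° = 137.776°.

137.8°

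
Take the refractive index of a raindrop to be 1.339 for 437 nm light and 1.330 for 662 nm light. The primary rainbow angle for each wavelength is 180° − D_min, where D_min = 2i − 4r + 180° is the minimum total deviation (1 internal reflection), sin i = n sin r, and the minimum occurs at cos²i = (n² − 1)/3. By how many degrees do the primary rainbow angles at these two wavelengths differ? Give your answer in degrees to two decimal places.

At 437 nm (n = 1.339): cos²i = 0.26431 → i = 59.062°, r = 39.834°, D_min = 138.786°, rainbow angle = 41.214°.
At 662 nm (n = 1.330): cos²i = 0.25630 → i = 59.585°, r = 40.422°, D_min = 137.484°, rainbow angle = 42.516°.
Angular width = |41.214° − 42.516°| = 1.303°.

1.30°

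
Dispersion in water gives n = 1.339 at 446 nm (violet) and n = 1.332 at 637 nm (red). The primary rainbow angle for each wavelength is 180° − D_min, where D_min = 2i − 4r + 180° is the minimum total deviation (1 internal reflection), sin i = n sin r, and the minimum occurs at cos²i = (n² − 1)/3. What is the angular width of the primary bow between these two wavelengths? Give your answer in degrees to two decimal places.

1.01°

At 446 nm (n = 1.339): cos²i = 0.26431 → i = 59.062°, r = 39.834°, D_min = 138.786°, rainbow angle = 41.214°.
At 637 nm (n = 1.332): cos²i = 0.25807 → i = 59.469°, r = 40.290°, D_min = 137.776°, rainbow angle = 42.224°.
Angular width = |41.214° − 42.224°| = 1.010°.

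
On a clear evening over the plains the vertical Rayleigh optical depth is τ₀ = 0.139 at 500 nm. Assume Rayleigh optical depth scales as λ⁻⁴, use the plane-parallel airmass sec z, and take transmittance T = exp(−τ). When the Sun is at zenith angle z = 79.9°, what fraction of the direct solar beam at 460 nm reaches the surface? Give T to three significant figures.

sec 79.9° = 5.7023.
τ = 0.139 × (500/460)⁴ × 5.7023 = 0.139 × 1.3959 × 5.7023 = 1.1064.
T = exp(−1.1064) = 0.3307.

0.331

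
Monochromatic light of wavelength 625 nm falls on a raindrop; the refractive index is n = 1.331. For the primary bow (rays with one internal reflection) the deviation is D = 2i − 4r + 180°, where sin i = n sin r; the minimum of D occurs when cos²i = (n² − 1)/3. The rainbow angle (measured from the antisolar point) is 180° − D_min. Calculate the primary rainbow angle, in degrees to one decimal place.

42.4°

cos²i = (1.77156 − 1)/3 = 0.25719; i = arccos(0.50714) = 59.527°.
sin r = sin 59.527°/1.331 = 0.64753; r = 40.356°.
D_min = 2·59.527° − 4·40.356° + 180° = 137.630°.
Rainbow angle = 180° − D_min = 42.370°.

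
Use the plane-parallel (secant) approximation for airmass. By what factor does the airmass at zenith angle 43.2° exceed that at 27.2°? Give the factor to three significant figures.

X(43.2°)/X(27.2°) = sec 43.2° / sec 27.2° = cos 27.2° / cos 43.2° = 0.8894/0.7290 = 1.2201.

1.22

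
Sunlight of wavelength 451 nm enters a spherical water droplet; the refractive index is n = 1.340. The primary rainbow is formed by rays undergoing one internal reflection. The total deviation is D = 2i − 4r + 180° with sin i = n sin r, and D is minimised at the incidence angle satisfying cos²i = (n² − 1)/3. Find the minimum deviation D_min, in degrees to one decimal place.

138.9°

cos²i = (1.79560 − 1)/3 = 0.26520; i = arccos(0.51498) = 59.004°.
sin r = sin 59.004°/1.340 = 0.63971; r = 39.770°.
D_min = 2·59.004° − 4·39.770° + 180° = 138.929°.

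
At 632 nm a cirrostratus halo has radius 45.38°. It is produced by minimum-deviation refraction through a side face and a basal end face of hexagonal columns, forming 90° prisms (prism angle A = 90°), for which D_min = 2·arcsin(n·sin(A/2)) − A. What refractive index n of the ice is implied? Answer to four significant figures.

1.308

Rearranging: n = sin((D_min + A)/2) / sin(A/2).
(D_min + A)/2 = (45.38° + 90°)/2 = 67.690°.
n = sin 67.690° / sin 45° = 0.9251 / 0.7071 = 1.3084.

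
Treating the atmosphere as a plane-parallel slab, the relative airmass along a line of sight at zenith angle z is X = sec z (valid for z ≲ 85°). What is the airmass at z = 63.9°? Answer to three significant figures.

X = sec z = 1/cos 63.9° = 1/0.4399 = 2.2730.

2.27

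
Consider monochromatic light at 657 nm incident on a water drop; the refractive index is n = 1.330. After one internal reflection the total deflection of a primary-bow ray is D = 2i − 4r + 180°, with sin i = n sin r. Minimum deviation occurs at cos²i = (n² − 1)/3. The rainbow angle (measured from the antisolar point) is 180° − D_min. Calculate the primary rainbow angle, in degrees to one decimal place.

cos²i = (1.76890 − 1)/3 = 0.25630; i = arccos(0.50626) = 59.585°.
sin r = sin 59.585°/1.330 = 0.64841; r = 40.422°.
D_min = 2·59.585° − 4·40.422° + 180° = 137.484°.
Rainbow angle = 180° − D_min = 42.516°.

42.5°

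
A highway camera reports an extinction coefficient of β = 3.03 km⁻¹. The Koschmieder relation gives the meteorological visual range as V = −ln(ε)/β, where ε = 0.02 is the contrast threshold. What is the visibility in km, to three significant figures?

V = −ln(0.02) / 3.03 = 3.912 / 3.03 = 1.2911 km.

1.29 km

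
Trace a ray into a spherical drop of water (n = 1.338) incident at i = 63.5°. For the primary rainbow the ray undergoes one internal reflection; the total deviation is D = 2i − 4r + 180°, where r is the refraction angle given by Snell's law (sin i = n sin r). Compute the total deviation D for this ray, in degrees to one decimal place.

sin r = sin 63.5° / 1.338 = 0.8949/1.338 = 0.6689; r = 41.98°.
D = 2·63.5° − 4·41.98° + 180° = 127.00° − 167.92° + 180° = 139.08°.

139.1°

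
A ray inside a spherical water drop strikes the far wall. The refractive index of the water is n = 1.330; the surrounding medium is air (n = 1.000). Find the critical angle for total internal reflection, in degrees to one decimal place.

sin θ_c = n_air / n = 1.000 / 1.330 = 0.7519.
θ_c = arcsin(0.7519) = 48.75°.

48.8°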